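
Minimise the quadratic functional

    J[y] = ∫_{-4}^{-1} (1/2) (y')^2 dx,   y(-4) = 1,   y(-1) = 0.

The Lagrangian is L = (1/2) (y')^2.
Compute ∂L/∂y = 0, ∂L/∂y' = y'.
The Euler-Lagrange equation d/dx(∂L/∂y') − ∂L/∂y = 0 reduces to
    y'' = 0.
Its general solution is
    y(x) = A x + B,
with A, B fixed by the endpoint conditions.
Applying the endpoint conditions y(-4) = 1 and y(-1) = 0: solve A·-4 + B = 1 and A·-1 + B = 0. Subtracting gives A(-1 − -4) = 0 − 1, so A = -1/3, and B = 1 − A·-4 = -1/3. Therefore
    y(x) = (-1/3) x - 1/3.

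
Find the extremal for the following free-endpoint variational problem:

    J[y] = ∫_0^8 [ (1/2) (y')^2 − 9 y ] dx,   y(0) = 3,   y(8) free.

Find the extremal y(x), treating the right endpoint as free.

The Lagrangian L = (1/2) (y')^2 − 9 y gives
    ∂L/∂y = −9,   ∂L/∂y' = y'.
Euler-Lagrange: d/dx(y') − (−9) = 0, i.e. y'' + 9 = 0, so
    y(x) = −(9/2) x^2 + C1 x + C2.
Fixed left endpoint y(0) = 3 ⇒ C2 = 3.
The right endpoint x = 8 is free, so the natural (transversality) condition is ∂L/∂y' |_{x=8} = 0, i.e. y'(8) = 0.
Compute y'(x) = −9 x + C1, so y'(8) = −72 + C1 = 0 ⇒ C1 = 72.
Therefore the extremal is
    y(x) = −(9/2) x^2 + 72 x + 3.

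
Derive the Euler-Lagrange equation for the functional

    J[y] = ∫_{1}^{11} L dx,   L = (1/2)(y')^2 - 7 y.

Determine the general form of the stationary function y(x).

The Lagrangian is L = (1/2)(y')^2 - 7 y.
∂L/∂y = -7.
∂L/∂y' = y'.
The Euler-Lagrange equation d/dx(∂L/∂y') − ∂L/∂y = 0 becomes:
    y'' + 7 = 0
General solution: y(x) = -(7/2) x^2 + A x + B, where A and B are arbitrary constants fixed by the endpoint conditions.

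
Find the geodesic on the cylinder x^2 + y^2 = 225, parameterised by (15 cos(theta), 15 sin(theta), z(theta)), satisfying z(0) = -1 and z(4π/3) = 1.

Parameterise the cylinder of radius R = 15 as
    r(θ) = (15 cos θ, 15 sin θ, z(θ)).
The arc-length element is
    ds = sqrt(225 + (dz/dθ)^2) dθ,
so the Lagrangian is L = sqrt(225 + z'^2).
L depends on z' only, not on z or θ, so ∂L/∂z = 0 and
    ∂L/∂z' = z' / sqrt(225 + z'^2).
The Euler-Lagrange equation gives
    d/dθ( z' / sqrt(225 + z'^2) ) = 0,
so z' is constant. Integrating once:
    z(θ) = a θ + b,
a helix on the cylinder (a straight line when the cylinder is unrolled). The constants a, b are determined by the endpoint conditions.
With endpoint conditions z(0) = -1 and z(4π/3) = 1: from z(0) = b we get b = -1, and a·4π/3 + -1 = 1 gives a = 3/(2π), so
    z(θ) = (3/(2π)) θ − 1.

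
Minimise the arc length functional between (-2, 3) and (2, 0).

Arc-length functional: J[y] = ∫ sqrt(1 + (y')^2) dx.
Lagrangian L = sqrt(1 + (y')^2) has no explicit y dependence, so ∂L/∂y = 0 and the Euler-Lagrange equation gives
    d/dx( y' / sqrt(1 + (y')^2) ) = 0  ⇒  y' / sqrt(1 + (y')^2) = const.
Hence y' is constant, so y(x) is affine.
Fitting the endpoints (-2, 3) and (2, 0):
    slope m = (0 − 3) / (2 − (-2)) = -3/4,
    intercept c = 3 − m·(-2) = 3/2.
Extremal: y(x) = (-3/4) x + 3/2.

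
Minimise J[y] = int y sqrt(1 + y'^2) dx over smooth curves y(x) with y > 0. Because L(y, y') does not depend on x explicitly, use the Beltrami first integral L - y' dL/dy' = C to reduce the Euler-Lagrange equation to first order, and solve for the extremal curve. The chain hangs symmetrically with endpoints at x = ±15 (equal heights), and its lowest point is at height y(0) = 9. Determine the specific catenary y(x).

The Lagrangian L(y, y') = y sqrt(1 + y'^2) has no explicit x dependence, so the Beltrami identity applies:
    L − y' ∂L/∂y' = C.
Compute ∂L/∂y' = y · y' / sqrt(1 + y'^2). Then
    L − y' ∂L/∂y'
    = y sqrt(1 + y'^2) − y · y'^2 / sqrt(1 + y'^2)
    = y (1 + y'^2 − y'^2) / sqrt(1 + y'^2)
    = y / sqrt(1 + y'^2) = C.
Squaring gives y^2 = C^2 (1 + y'^2), i.e.
    y'^2 = y^2 / C^2 − 1.
Separating variables,
    dy / sqrt(y^2 − C^2) = dx / C,
and integrating gives arccosh(y / C) = (x − a)/C, so
    y(x) = C cosh((x − a)/C),
the catenary. The constants C and a are fixed by the two endpoint conditions (and, for the hanging-chain problem, the length constraint selects C).
Now fit the given data. The endpoints x = ±15 are symmetric at equal height, so the catenary is even about its minimum: a = 0 and y(x) = C cosh(x/C). The lowest point is y(0) = C cosh(0) = C, and we are told y(0) = 9, so C = 9. Therefore
    y(x) = 9 cosh(x/9),
and at the endpoints
    y(±15) = 9 cosh(15/9).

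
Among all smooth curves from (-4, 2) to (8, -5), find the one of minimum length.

Arc-length functional: J[y] = ∫ sqrt(1 + (y')^2) dx.
Lagrangian L = sqrt(1 + (y')^2) has no explicit y dependence, so ∂L/∂y = 0 and the Euler-Lagrange equation gives
    d/dx( y' / sqrt(1 + (y')^2) ) = 0  ⇒  y' / sqrt(1 + (y')^2) = const.
Hence y' is constant, so y(x) is affine.
Fitting the endpoints (-4, 2) and (8, -5):
    slope m = ((-5) − 2) / (8 − (-4)) = -7/12,
    intercept c = 2 − m·(-4) = -1/3.
Extremal: y(x) = (-7/12) x - 1/3.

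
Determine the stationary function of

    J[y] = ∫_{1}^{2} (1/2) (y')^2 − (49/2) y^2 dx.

The Lagrangian is L = (1/2) (y')^2 − (49/2) y^2.
Compute ∂L/∂y = -49y, ∂L/∂y' = y'.
The Euler-Lagrange equation d/dx(∂L/∂y') − ∂L/∂y = 0 reduces to
    y'' + 49 y = 0.
Its general solution is
    y(x) = A sin(7x) + B cos(7x),
with A, B fixed by the endpoint conditions.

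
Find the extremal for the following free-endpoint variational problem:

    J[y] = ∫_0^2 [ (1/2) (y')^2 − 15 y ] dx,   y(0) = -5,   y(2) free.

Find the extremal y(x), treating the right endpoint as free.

The Lagrangian L = (1/2) (y')^2 − 15 y gives
    ∂L/∂y = −15,   ∂L/∂y' = y'.
Euler-Lagrange: d/dx(y') − (−15) = 0, i.e. y'' + 15 = 0, so
    y(x) = −(15/2) x^2 + C1 x + C2.
Fixed left endpoint y(0) = -5 ⇒ C2 = -5.
The right endpoint x = 2 is free, so the natural (transversality) condition is ∂L/∂y' |_{x=2} = 0, i.e. y'(2) = 0.
Compute y'(x) = −15 x + C1, so y'(2) = −30 + C1 = 0 ⇒ C1 = 30.
Therefore the extremal is
    y(x) = −(15/2) x^2 + 30 x − 5.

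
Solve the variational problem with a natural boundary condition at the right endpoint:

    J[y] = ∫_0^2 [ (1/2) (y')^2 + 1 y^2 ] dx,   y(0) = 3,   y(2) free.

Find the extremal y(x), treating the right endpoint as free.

The Lagrangian L = (1/2) (y')^2 + 1 y^2 gives
    ∂L/∂y = 2 y,   ∂L/∂y' = y'.
Euler-Lagrange: y'' − 2 y = 0.
With k = sqrt(2), the general solution is
    y(x) = A cosh(sqrt(2) x) + B sinh(sqrt(2) x).
Fixed left endpoint y(0) = 3 ⇒ A = 3.
The right endpoint x = 2 is free, so the natural (transversality) condition is ∂L/∂y' |_{x=2} = 0, i.e. y'(2) = 0.
Compute y'(x) = A k sinh(k x) + B k cosh(k x), so
    y'(2) = A k sinh(k·2) + B k cosh(k·2) = 0
    ⇒ B = −A tanh(k·2) = − 3 tanh(sqrt(2)·2).
Therefore the extremal is
    y(x) = 3 cosh(sqrt(2) x) − 3 tanh(sqrt(2)·2) sinh(sqrt(2) x).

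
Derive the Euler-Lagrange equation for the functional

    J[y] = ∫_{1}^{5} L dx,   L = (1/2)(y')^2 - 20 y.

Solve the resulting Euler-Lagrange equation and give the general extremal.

The Lagrangian is L = (1/2)(y')^2 - 20 y.
∂L/∂y = -20.
∂L/∂y' = y'.
The Euler-Lagrange equation d/dx(∂L/∂y') − ∂L/∂y = 0 becomes:
    y'' + 20 = 0
General solution: y(x) = -10 x^2 + A x + B, where A and B are arbitrary constants fixed by the endpoint conditions.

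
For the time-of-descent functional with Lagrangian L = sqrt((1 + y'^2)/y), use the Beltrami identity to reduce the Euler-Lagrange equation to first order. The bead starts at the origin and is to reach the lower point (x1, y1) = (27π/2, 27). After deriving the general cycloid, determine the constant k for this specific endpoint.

The Lagrangian L = sqrt((1 + y'^2) / y) has no explicit x dependence, so the Beltrami identity applies:
    L − y' ∂L/∂y' = C.
Compute ∂L/∂y' = y' / sqrt(y (1 + y'^2)).
Substitute:
    sqrt((1 + y'^2)/y) − y'·y' / sqrt(y (1 + y'^2))
    = (1 + y'^2) / sqrt(y (1 + y'^2)) − y'^2 / sqrt(y (1 + y'^2))
    = 1 / sqrt(y (1 + y'^2)) = C.
Squaring and rearranging gives the first integral
    y (1 + y'^2) = 1/C^2 =: k   (constant).
Solving this first-order ODE by the substitution
    y = (k/2)(1 − cos θ)
yields the cycloid parameterisation
    x(θ) = (k/2)(θ − sin θ),   y(θ) = (k/2)(1 − cos θ).
The constant k is fixed by the endpoint condition.
Now fit the given lower endpoint (x1, y1) = (27π/2, 27). At the bottom of the first arch (θ = π), the parametric equations give
    y(π) = (k/2)(1 − cos π) = k,
    x(π) = (k/2)(π − sin π) = kπ/2.
Matching y(π) = 27 gives k = 27, consistent with x(π) = 27π/2. Therefore the specific cycloid is
    x(θ) = (27/2)(θ − sin θ),   y(θ) = (27/2)(1 − cos θ).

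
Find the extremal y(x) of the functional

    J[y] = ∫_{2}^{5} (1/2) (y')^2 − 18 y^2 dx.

The Lagrangian is L = (1/2) (y')^2 − 18 y^2.
Compute ∂L/∂y = -36y, ∂L/∂y' = y'.
The Euler-Lagrange equation d/dx(∂L/∂y') − ∂L/∂y = 0 reduces to
    y'' + 36 y = 0.
Its general solution is
    y(x) = A sin(6x) + B cos(6x),
with A, B fixed by the endpoint conditions.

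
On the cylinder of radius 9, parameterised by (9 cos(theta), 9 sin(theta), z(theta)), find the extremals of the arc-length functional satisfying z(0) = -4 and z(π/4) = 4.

Parameterise the cylinder of radius R = 9 as
    r(θ) = (9 cos θ, 9 sin θ, z(θ)).
The arc-length element is
    ds = sqrt(81 + (dz/dθ)^2) dθ,
so the Lagrangian is L = sqrt(81 + z'^2).
L depends on z' only, not on z or θ, so ∂L/∂z = 0 and
    ∂L/∂z' = z' / sqrt(81 + z'^2).
The Euler-Lagrange equation gives
    d/dθ( z' / sqrt(81 + z'^2) ) = 0,
so z' is constant. Integrating once:
    z(θ) = a θ + b,
a helix on the cylinder (a straight line when the cylinder is unrolled). The constants a, b are determined by the endpoint conditions.
With endpoint conditions z(0) = -4 and z(π/4) = 4: from z(0) = b we get b = -4, and a·π/4 + -4 = 4 gives a = 32/π, so
    z(θ) = (32/π) θ − 4.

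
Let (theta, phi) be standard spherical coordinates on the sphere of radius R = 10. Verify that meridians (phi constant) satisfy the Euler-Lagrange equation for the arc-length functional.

On the sphere of radius R = 10 with spherical coordinates (θ, φ), the induced metric is
    ds^2 = 100(dθ^2 + sin^2(θ) dφ^2).
Using θ as the parameter, the arc-length functional becomes
    J[φ] = ∫ 10 sqrt(1 + sin^2(θ) (dφ/dθ)^2) dθ.
So L = 10 sqrt(1 + sin^2(θ) φ'^2). Compute
    ∂L/∂φ = 0  (L has no explicit φ dependence),
    ∂L/∂φ' = 10 sin^2(θ) φ' / sqrt(1 + sin^2(θ) φ'^2).
For the candidate φ(θ) = c (constant), φ' = 0, so ∂L/∂φ' evaluated along the candidate vanishes, and ∂L/∂φ is identically zero. Hence
    d/dθ(∂L/∂φ') − ∂L/∂φ = 0
is satisfied. Therefore meridians φ = const are extremals of arc length — they are geodesics on the sphere.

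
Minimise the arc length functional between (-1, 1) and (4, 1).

Arc-length functional: J[y] = ∫ sqrt(1 + (y')^2) dx.
Lagrangian L = sqrt(1 + (y')^2) has no explicit y dependence, so ∂L/∂y = 0 and the Euler-Lagrange equation gives
    d/dx( y' / sqrt(1 + (y')^2) ) = 0  ⇒  y' / sqrt(1 + (y')^2) = const.
Hence y' is constant, so y(x) is affine.
Fitting the endpoints (-1, 1) and (4, 1):
    slope m = (1 − 1) / (4 − (-1)) = 0,
    intercept c = 1 − m·(-1) = 1.
Extremal: y(x) = 1.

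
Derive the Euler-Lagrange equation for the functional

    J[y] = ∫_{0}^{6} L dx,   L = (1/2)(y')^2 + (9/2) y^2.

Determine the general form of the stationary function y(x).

The Lagrangian is L = (1/2)(y')^2 + (9/2) y^2.
∂L/∂y = 9y.
∂L/∂y' = y'.
The Euler-Lagrange equation d/dx(∂L/∂y') − ∂L/∂y = 0 becomes:
    y'' - 9 y = 0
General solution: y(x) = A e^(3x) + B e^(-3x), where A and B are arbitrary constants fixed by the endpoint conditions.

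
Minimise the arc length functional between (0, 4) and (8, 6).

Arc-length functional: J[y] = ∫ sqrt(1 + (y')^2) dx.
Lagrangian L = sqrt(1 + (y')^2) has no explicit y dependence, so ∂L/∂y = 0 and the Euler-Lagrange equation gives
    d/dx( y' / sqrt(1 + (y')^2) ) = 0  ⇒  y' / sqrt(1 + (y')^2) = const.
Hence y' is constant, so y(x) is affine.
Fitting the endpoints (0, 4) and (8, 6):
    slope m = (6 − 4) / (8 − 0) = 1/4,
    intercept c = 4 − m·0 = 4.
Extremal: y(x) = (1/4) x + 4.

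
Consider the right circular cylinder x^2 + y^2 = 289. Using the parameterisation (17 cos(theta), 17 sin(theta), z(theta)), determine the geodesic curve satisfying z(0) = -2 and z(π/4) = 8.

Parameterise the cylinder of radius R = 17 as
    r(θ) = (17 cos θ, 17 sin θ, z(θ)).
The arc-length element is
    ds = sqrt(289 + (dz/dθ)^2) dθ,
so the Lagrangian is L = sqrt(289 + z'^2).
L depends on z' only, not on z or θ, so ∂L/∂z = 0 and
    ∂L/∂z' = z' / sqrt(289 + z'^2).
The Euler-Lagrange equation gives
    d/dθ( z' / sqrt(289 + z'^2) ) = 0,
so z' is constant. Integrating once:
    z(θ) = a θ + b,
a helix on the cylinder (a straight line when the cylinder is unrolled). The constants a, b are determined by the endpoint conditions.
With endpoint conditions z(0) = -2 and z(π/4) = 8: from z(0) = b we get b = -2, and a·π/4 + -2 = 8 gives a = 40/π, so
    z(θ) = (40/π) θ − 2.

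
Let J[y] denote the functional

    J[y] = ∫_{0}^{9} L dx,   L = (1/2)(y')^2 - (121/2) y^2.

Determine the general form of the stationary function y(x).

The Lagrangian is L = (1/2)(y')^2 - (121/2) y^2.
∂L/∂y = -121y.
∂L/∂y' = y'.
The Euler-Lagrange equation d/dx(∂L/∂y') − ∂L/∂y = 0 becomes:
    y'' + 121 y = 0
General solution: y(x) = A sin(11x) + B cos(11x), where A and B are arbitrary constants fixed by the endpoint conditions.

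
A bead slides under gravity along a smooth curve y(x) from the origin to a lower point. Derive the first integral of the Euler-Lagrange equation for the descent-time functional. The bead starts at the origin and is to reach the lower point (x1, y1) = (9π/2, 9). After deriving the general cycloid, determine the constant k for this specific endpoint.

The Lagrangian L = sqrt((1 + y'^2) / y) has no explicit x dependence, so the Beltrami identity applies:
    L − y' ∂L/∂y' = C.
Compute ∂L/∂y' = y' / sqrt(y (1 + y'^2)).
Substitute:
    sqrt((1 + y'^2)/y) − y'·y' / sqrt(y (1 + y'^2))
    = (1 + y'^2) / sqrt(y (1 + y'^2)) − y'^2 / sqrt(y (1 + y'^2))
    = 1 / sqrt(y (1 + y'^2)) = C.
Squaring and rearranging gives the first integral
    y (1 + y'^2) = 1/C^2 =: k   (constant).
Solving this first-order ODE by the substitution
    y = (k/2)(1 − cos θ)
yields the cycloid parameterisation
    x(θ) = (k/2)(θ − sin θ),   y(θ) = (k/2)(1 − cos θ).
The constant k is fixed by the endpoint condition.
Now fit the given lower endpoint (x1, y1) = (9π/2, 9). At the bottom of the first arch (θ = π), the parametric equations give
    y(π) = (k/2)(1 − cos π) = k,
    x(π) = (k/2)(π − sin π) = kπ/2.
Matching y(π) = 9 gives k = 9, consistent with x(π) = 9π/2. Therefore the specific cycloid is
    x(θ) = (9/2)(θ − sin θ),   y(θ) = (9/2)(1 − cos θ).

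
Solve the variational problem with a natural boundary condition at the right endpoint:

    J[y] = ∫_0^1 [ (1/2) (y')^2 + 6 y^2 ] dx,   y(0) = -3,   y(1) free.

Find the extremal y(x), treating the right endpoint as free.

The Lagrangian L = (1/2) (y')^2 + 6 y^2 gives
    ∂L/∂y = 12 y,   ∂L/∂y' = y'.
Euler-Lagrange: y'' − 12 y = 0.
With k = sqrt(12), the general solution is
    y(x) = A cosh(sqrt(12) x) + B sinh(sqrt(12) x).
Fixed left endpoint y(0) = -3 ⇒ A = -3.
The right endpoint x = 1 is free, so the natural (transversality) condition is ∂L/∂y' |_{x=1} = 0, i.e. y'(1) = 0.
Compute y'(x) = A k sinh(k x) + B k cosh(k x), so
    y'(1) = A k sinh(k·1) + B k cosh(k·1) = 0
    ⇒ B = −A tanh(k·1) = 3 tanh(sqrt(12)·1).
Therefore the extremal is
    y(x) = −3 cosh(sqrt(12) x) + 3 tanh(sqrt(12)·1) sinh(sqrt(12) x).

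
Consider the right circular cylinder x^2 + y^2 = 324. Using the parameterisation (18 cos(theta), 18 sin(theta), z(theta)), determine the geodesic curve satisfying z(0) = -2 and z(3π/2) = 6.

Parameterise the cylinder of radius R = 18 as
    r(θ) = (18 cos θ, 18 sin θ, z(θ)).
The arc-length element is
    ds = sqrt(324 + (dz/dθ)^2) dθ,
so the Lagrangian is L = sqrt(324 + z'^2).
L depends on z' only, not on z or θ, so ∂L/∂z = 0 and
    ∂L/∂z' = z' / sqrt(324 + z'^2).
The Euler-Lagrange equation gives
    d/dθ( z' / sqrt(324 + z'^2) ) = 0,
so z' is constant. Integrating once:
    z(θ) = a θ + b,
a helix on the cylinder (a straight line when the cylinder is unrolled). The constants a, b are determined by the endpoint conditions.
With endpoint conditions z(0) = -2 and z(3π/2) = 6: from z(0) = b we get b = -2, and a·3π/2 + -2 = 6 gives a = 16/(3π), so
    z(θ) = (16/(3π)) θ − 2.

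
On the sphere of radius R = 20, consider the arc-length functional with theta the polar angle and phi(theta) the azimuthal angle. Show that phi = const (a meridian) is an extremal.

On the sphere of radius R = 20 with spherical coordinates (θ, φ), the induced metric is
    ds^2 = 400(dθ^2 + sin^2(θ) dφ^2).
Using θ as the parameter, the arc-length functional becomes
    J[φ] = ∫ 20 sqrt(1 + sin^2(θ) (dφ/dθ)^2) dθ.
So L = 20 sqrt(1 + sin^2(θ) φ'^2). Compute
    ∂L/∂φ = 0  (L has no explicit φ dependence),
    ∂L/∂φ' = 20 sin^2(θ) φ' / sqrt(1 + sin^2(θ) φ'^2).
For the candidate φ(θ) = c (constant), φ' = 0, so ∂L/∂φ' evaluated along the candidate vanishes, and ∂L/∂φ is identically zero. Hence
    d/dθ(∂L/∂φ') − ∂L/∂φ = 0
is satisfied. Therefore meridians φ = const are extremals of arc length — they are geodesics on the sphere.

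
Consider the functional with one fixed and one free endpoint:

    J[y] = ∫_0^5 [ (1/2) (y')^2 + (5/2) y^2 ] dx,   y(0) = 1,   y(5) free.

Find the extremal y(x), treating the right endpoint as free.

The Lagrangian L = (1/2) (y')^2 + (5/2) y^2 gives
    ∂L/∂y = 5 y,   ∂L/∂y' = y'.
Euler-Lagrange: y'' − 5 y = 0.
With k = sqrt(5), the general solution is
    y(x) = A cosh(sqrt(5) x) + B sinh(sqrt(5) x).
Fixed left endpoint y(0) = 1 ⇒ A = 1.
The right endpoint x = 5 is free, so the natural (transversality) condition is ∂L/∂y' |_{x=5} = 0, i.e. y'(5) = 0.
Compute y'(x) = A k sinh(k x) + B k cosh(k x), so
    y'(5) = A k sinh(k·5) + B k cosh(k·5) = 0
    ⇒ B = −A tanh(k·5) = − tanh(sqrt(5)·5).
Therefore the extremal is
    y(x) = cosh(sqrt(5) x) − tanh(sqrt(5)·5) sinh(sqrt(5) x).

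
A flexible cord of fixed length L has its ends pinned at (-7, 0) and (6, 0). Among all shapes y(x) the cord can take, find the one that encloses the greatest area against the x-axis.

Set up the augmented Lagrangian using a multiplier λ for the length constraint:
    F(y, y') = y − λ sqrt(1 + y'^2).
F has no explicit x dependence, so the Beltrami identity yields a first integral
    F − y' ∂F/∂y' = C.
Compute ∂F/∂y' = −λ y' / sqrt(1 + y'^2). Then
    y − λ sqrt(1 + y'^2) + λ y'^2 / sqrt(1 + y'^2) = C
    ⇒  y − λ / sqrt(1 + y'^2) = C.
Solving for y' and integrating gives
    (x − a)^2 + (y − b)^2 = λ^2,
a circular arc of radius λ. The constants a, b are determined by the endpoint conditions y(-7) = y(6) = 0, and λ is fixed implicitly by the length constraint
    ∫_{-7}^{6} sqrt(1 + y'^2) dx = L.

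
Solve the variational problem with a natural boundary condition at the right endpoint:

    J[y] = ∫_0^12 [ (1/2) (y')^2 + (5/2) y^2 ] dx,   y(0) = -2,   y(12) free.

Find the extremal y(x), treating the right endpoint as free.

The Lagrangian L = (1/2) (y')^2 + (5/2) y^2 gives
    ∂L/∂y = 5 y,   ∂L/∂y' = y'.
Euler-Lagrange: y'' − 5 y = 0.
With k = sqrt(5), the general solution is
    y(x) = A cosh(sqrt(5) x) + B sinh(sqrt(5) x).
Fixed left endpoint y(0) = -2 ⇒ A = -2.
The right endpoint x = 12 is free, so the natural (transversality) condition is ∂L/∂y' |_{x=12} = 0, i.e. y'(12) = 0.
Compute y'(x) = A k sinh(k x) + B k cosh(k x), so
    y'(12) = A k sinh(k·12) + B k cosh(k·12) = 0
    ⇒ B = −A tanh(k·12) = 2 tanh(sqrt(5)·12).
Therefore the extremal is
    y(x) = −2 cosh(sqrt(5) x) + 2 tanh(sqrt(5)·12) sinh(sqrt(5) x).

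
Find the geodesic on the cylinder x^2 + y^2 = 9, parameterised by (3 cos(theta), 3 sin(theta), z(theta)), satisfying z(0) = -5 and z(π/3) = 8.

Parameterise the cylinder of radius R = 3 as
    r(θ) = (3 cos θ, 3 sin θ, z(θ)).
The arc-length element is
    ds = sqrt(9 + (dz/dθ)^2) dθ,
so the Lagrangian is L = sqrt(9 + z'^2).
L depends on z' only, not on z or θ, so ∂L/∂z = 0 and
    ∂L/∂z' = z' / sqrt(9 + z'^2).
The Euler-Lagrange equation gives
    d/dθ( z' / sqrt(9 + z'^2) ) = 0,
so z' is constant. Integrating once:
    z(θ) = a θ + b,
a helix on the cylinder (a straight line when the cylinder is unrolled). The constants a, b are determined by the endpoint conditions.
With endpoint conditions z(0) = -5 and z(π/3) = 8: from z(0) = b we get b = -5, and a·π/3 + -5 = 8 gives a = 39/π, so
    z(θ) = (39/π) θ − 5.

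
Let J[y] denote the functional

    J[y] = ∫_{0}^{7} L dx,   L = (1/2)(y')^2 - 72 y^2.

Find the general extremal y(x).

The Lagrangian is L = (1/2)(y')^2 - 72 y^2.
∂L/∂y = -144y.
∂L/∂y' = y'.
The Euler-Lagrange equation d/dx(∂L/∂y') − ∂L/∂y = 0 becomes:
    y'' + 144 y = 0
General solution: y(x) = A sin(12x) + B cos(12x), where A and B are arbitrary constants fixed by the endpoint conditions.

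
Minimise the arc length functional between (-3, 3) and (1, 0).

Arc-length functional: J[y] = ∫ sqrt(1 + (y')^2) dx.
Lagrangian L = sqrt(1 + (y')^2) has no explicit y dependence, so ∂L/∂y = 0 and the Euler-Lagrange equation gives
    d/dx( y' / sqrt(1 + (y')^2) ) = 0  ⇒  y' / sqrt(1 + (y')^2) = const.
Hence y' is constant, so y(x) is affine.
Fitting the endpoints (-3, 3) and (1, 0):
    slope m = (0 − 3) / (1 − (-3)) = -3/4,
    intercept c = 3 − m·(-3) = 3/4.
Extremal: y(x) = (-3/4) x + 3/4.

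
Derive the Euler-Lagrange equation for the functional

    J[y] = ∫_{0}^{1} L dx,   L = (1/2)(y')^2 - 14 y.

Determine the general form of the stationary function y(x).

The Lagrangian is L = (1/2)(y')^2 - 14 y.
∂L/∂y = -14.
∂L/∂y' = y'.
The Euler-Lagrange equation d/dx(∂L/∂y') − ∂L/∂y = 0 becomes:
    y'' + 14 = 0
General solution: y(x) = -7 x^2 + A x + B, where A and B are arbitrary constants fixed by the endpoint conditions.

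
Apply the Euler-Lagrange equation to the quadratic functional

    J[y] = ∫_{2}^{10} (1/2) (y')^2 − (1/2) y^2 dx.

The Lagrangian is L = (1/2) (y')^2 − (1/2) y^2.
Compute ∂L/∂y = -y, ∂L/∂y' = y'.
The Euler-Lagrange equation d/dx(∂L/∂y') − ∂L/∂y = 0 reduces to
    y'' + y = 0.
Its general solution is
    y(x) = A sin(x) + B cos(x),
with A, B fixed by the endpoint conditions.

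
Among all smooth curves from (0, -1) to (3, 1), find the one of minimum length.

Arc-length functional: J[y] = ∫ sqrt(1 + (y')^2) dx.
Lagrangian L = sqrt(1 + (y')^2) has no explicit y dependence, so ∂L/∂y = 0 and the Euler-Lagrange equation gives
    d/dx( y' / sqrt(1 + (y')^2) ) = 0  ⇒  y' / sqrt(1 + (y')^2) = const.
Hence y' is constant, so y(x) is affine.
Fitting the endpoints (0, -1) and (3, 1):
    slope m = (1 − (-1)) / (3 − 0) = 2/3,
    intercept c = (-1) − m·0 = -1.
Extremal: y(x) = (2/3) x - 1.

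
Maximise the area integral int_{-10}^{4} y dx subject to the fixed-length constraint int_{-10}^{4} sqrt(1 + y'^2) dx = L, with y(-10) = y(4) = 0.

Set up the augmented Lagrangian using a multiplier λ for the length constraint:
    F(y, y') = y − λ sqrt(1 + y'^2).
F has no explicit x dependence, so the Beltrami identity yields a first integral
    F − y' ∂F/∂y' = C.
Compute ∂F/∂y' = −λ y' / sqrt(1 + y'^2). Then
    y − λ sqrt(1 + y'^2) + λ y'^2 / sqrt(1 + y'^2) = C
    ⇒  y − λ / sqrt(1 + y'^2) = C.
Solving for y' and integrating gives
    (x − a)^2 + (y − b)^2 = λ^2,
a circular arc of radius λ. The constants a, b are determined by the endpoint conditions y(-10) = y(4) = 0, and λ is fixed implicitly by the length constraint
    ∫_{-10}^{4} sqrt(1 + y'^2) dx = L.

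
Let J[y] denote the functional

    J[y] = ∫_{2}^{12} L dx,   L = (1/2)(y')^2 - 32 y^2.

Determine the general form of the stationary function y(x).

The Lagrangian is L = (1/2)(y')^2 - 32 y^2.
∂L/∂y = -64y.
∂L/∂y' = y'.
The Euler-Lagrange equation d/dx(∂L/∂y') − ∂L/∂y = 0 becomes:
    y'' + 64 y = 0
General solution: y(x) = A sin(8x) + B cos(8x), where A and B are arbitrary constants fixed by the endpoint conditions.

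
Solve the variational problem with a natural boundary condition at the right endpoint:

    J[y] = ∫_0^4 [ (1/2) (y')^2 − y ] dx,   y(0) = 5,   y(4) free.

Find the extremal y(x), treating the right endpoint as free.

The Lagrangian L = (1/2) (y')^2 − y gives
    ∂L/∂y = −1,   ∂L/∂y' = y'.
Euler-Lagrange: d/dx(y') − (−1) = 0, i.e. y'' + 1 = 0, so
    y(x) = −(1/2) x^2 + C1 x + C2.
Fixed left endpoint y(0) = 5 ⇒ C2 = 5.
The right endpoint x = 4 is free, so the natural (transversality) condition is ∂L/∂y' |_{x=4} = 0, i.e. y'(4) = 0.
Compute y'(x) = −1 x + C1, so y'(4) = −4 + C1 = 0 ⇒ C1 = 4.
Therefore the extremal is
    y(x) = −x^2/2 + 4 x + 5.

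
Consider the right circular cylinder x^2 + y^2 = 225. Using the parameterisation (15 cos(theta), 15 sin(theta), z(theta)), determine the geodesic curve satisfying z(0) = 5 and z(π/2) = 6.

Parameterise the cylinder of radius R = 15 as
    r(θ) = (15 cos θ, 15 sin θ, z(θ)).
The arc-length element is
    ds = sqrt(225 + (dz/dθ)^2) dθ,
so the Lagrangian is L = sqrt(225 + z'^2).
L depends on z' only, not on z or θ, so ∂L/∂z = 0 and
    ∂L/∂z' = z' / sqrt(225 + z'^2).
The Euler-Lagrange equation gives
    d/dθ( z' / sqrt(225 + z'^2) ) = 0,
so z' is constant. Integrating once:
    z(θ) = a θ + b,
a helix on the cylinder (a straight line when the cylinder is unrolled). The constants a, b are determined by the endpoint conditions.
With endpoint conditions z(0) = 5 and z(π/2) = 6: from z(0) = b we get b = 5, and a·π/2 + 5 = 6 gives a = 2/π, so
    z(θ) = (2/π) θ + 5.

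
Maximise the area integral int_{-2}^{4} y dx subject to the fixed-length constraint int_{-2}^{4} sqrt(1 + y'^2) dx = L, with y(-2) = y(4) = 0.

Set up the augmented Lagrangian using a multiplier λ for the length constraint:
    F(y, y') = y − λ sqrt(1 + y'^2).
F has no explicit x dependence, so the Beltrami identity yields a first integral
    F − y' ∂F/∂y' = C.
Compute ∂F/∂y' = −λ y' / sqrt(1 + y'^2). Then
    y − λ sqrt(1 + y'^2) + λ y'^2 / sqrt(1 + y'^2) = C
    ⇒  y − λ / sqrt(1 + y'^2) = C.
Solving for y' and integrating gives
    (x − a)^2 + (y − b)^2 = λ^2,
a circular arc of radius λ. The constants a, b are determined by the endpoint conditions y(-2) = y(4) = 0, and λ is fixed implicitly by the length constraint
    ∫_{-2}^{4} sqrt(1 + y'^2) dx = L.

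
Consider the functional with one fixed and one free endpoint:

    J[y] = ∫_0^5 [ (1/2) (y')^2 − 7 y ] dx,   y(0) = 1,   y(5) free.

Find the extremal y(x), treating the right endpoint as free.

The Lagrangian L = (1/2) (y')^2 − 7 y gives
    ∂L/∂y = −7,   ∂L/∂y' = y'.
Euler-Lagrange: d/dx(y') − (−7) = 0, i.e. y'' + 7 = 0, so
    y(x) = −(7/2) x^2 + C1 x + C2.
Fixed left endpoint y(0) = 1 ⇒ C2 = 1.
The right endpoint x = 5 is free, so the natural (transversality) condition is ∂L/∂y' |_{x=5} = 0, i.e. y'(5) = 0.
Compute y'(x) = −7 x + C1, so y'(5) = −35 + C1 = 0 ⇒ C1 = 35.
Therefore the extremal is
    y(x) = −(7/2) x^2 + 35 x + 1.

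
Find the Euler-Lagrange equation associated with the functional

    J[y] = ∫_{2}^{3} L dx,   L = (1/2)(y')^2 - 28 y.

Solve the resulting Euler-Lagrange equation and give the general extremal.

The Lagrangian is L = (1/2)(y')^2 - 28 y.
∂L/∂y = -28.
∂L/∂y' = y'.
The Euler-Lagrange equation d/dx(∂L/∂y') − ∂L/∂y = 0 becomes:
    y'' + 28 = 0
General solution: y(x) = -14 x^2 + A x + B, where A and B are arbitrary constants fixed by the endpoint conditions.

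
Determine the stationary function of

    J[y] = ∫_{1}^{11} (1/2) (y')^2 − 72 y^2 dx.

The Lagrangian is L = (1/2) (y')^2 − 72 y^2.
Compute ∂L/∂y = -144y, ∂L/∂y' = y'.
The Euler-Lagrange equation d/dx(∂L/∂y') − ∂L/∂y = 0 reduces to
    y'' + 144 y = 0.
Its general solution is
    y(x) = A sin(12x) + B cos(12x),
with A, B fixed by the endpoint conditions.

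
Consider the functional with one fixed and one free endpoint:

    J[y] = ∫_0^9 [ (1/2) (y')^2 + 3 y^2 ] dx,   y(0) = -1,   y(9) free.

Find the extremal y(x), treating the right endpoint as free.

The Lagrangian L = (1/2) (y')^2 + 3 y^2 gives
    ∂L/∂y = 6 y,   ∂L/∂y' = y'.
Euler-Lagrange: y'' − 6 y = 0.
With k = sqrt(6), the general solution is
    y(x) = A cosh(sqrt(6) x) + B sinh(sqrt(6) x).
Fixed left endpoint y(0) = -1 ⇒ A = -1.
The right endpoint x = 9 is free, so the natural (transversality) condition is ∂L/∂y' |_{x=9} = 0, i.e. y'(9) = 0.
Compute y'(x) = A k sinh(k x) + B k cosh(k x), so
    y'(9) = A k sinh(k·9) + B k cosh(k·9) = 0
    ⇒ B = −A tanh(k·9) = tanh(sqrt(6)·9).
Therefore the extremal is
    y(x) = −cosh(sqrt(6) x) + tanh(sqrt(6)·9) sinh(sqrt(6) x).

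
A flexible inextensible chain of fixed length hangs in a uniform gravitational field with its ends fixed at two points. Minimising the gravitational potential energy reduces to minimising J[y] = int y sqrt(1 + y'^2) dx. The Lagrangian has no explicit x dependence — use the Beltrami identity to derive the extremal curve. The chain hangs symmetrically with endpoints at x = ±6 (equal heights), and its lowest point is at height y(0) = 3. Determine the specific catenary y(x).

The Lagrangian L(y, y') = y sqrt(1 + y'^2) has no explicit x dependence, so the Beltrami identity applies:
    L − y' ∂L/∂y' = C.
Compute ∂L/∂y' = y · y' / sqrt(1 + y'^2). Then
    L − y' ∂L/∂y'
    = y sqrt(1 + y'^2) − y · y'^2 / sqrt(1 + y'^2)
    = y (1 + y'^2 − y'^2) / sqrt(1 + y'^2)
    = y / sqrt(1 + y'^2) = C.
Squaring gives y^2 = C^2 (1 + y'^2), i.e.
    y'^2 = y^2 / C^2 − 1.
Separating variables,
    dy / sqrt(y^2 − C^2) = dx / C,
and integrating gives arccosh(y / C) = (x − a)/C, so
    y(x) = C cosh((x − a)/C),
the catenary. The constants C and a are fixed by the two endpoint conditions (and, for the hanging-chain problem, the length constraint selects C).
Now fit the given data. The endpoints x = ±6 are symmetric at equal height, so the catenary is even about its minimum: a = 0 and y(x) = C cosh(x/C). The lowest point is y(0) = C cosh(0) = C, and we are told y(0) = 3, so C = 3. Therefore
    y(x) = 3 cosh(x/3),
and at the endpoints
    y(±6) = 3 cosh(6/3).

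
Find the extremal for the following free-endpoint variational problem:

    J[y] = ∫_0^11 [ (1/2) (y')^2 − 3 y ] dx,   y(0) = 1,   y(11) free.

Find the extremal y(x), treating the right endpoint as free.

The Lagrangian L = (1/2) (y')^2 − 3 y gives
    ∂L/∂y = −3,   ∂L/∂y' = y'.
Euler-Lagrange: d/dx(y') − (−3) = 0, i.e. y'' + 3 = 0, so
    y(x) = −(3/2) x^2 + C1 x + C2.
Fixed left endpoint y(0) = 1 ⇒ C2 = 1.
The right endpoint x = 11 is free, so the natural (transversality) condition is ∂L/∂y' |_{x=11} = 0, i.e. y'(11) = 0.
Compute y'(x) = −3 x + C1, so y'(11) = −33 + C1 = 0 ⇒ C1 = 33.
Therefore the extremal is
    y(x) = −(3/2) x^2 + 33 x + 1.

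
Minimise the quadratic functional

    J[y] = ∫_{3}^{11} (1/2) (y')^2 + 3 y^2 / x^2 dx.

The Lagrangian is L = (1/2) (y')^2 + 3 y^2 / x^2.
Compute ∂L/∂y = 6y/x^2, ∂L/∂y' = y'.
The Euler-Lagrange equation d/dx(∂L/∂y') − ∂L/∂y = 0 reduces to
    y'' − 6/x^2 · y = 0  (x > 0).
Its general solution is
    y(x) = A x^3 + B x^(-2),
with A, B fixed by the endpoint conditions.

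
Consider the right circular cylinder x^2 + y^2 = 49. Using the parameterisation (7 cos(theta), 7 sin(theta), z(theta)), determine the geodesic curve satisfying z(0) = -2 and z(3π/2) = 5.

Parameterise the cylinder of radius R = 7 as
    r(θ) = (7 cos θ, 7 sin θ, z(θ)).
The arc-length element is
    ds = sqrt(49 + (dz/dθ)^2) dθ,
so the Lagrangian is L = sqrt(49 + z'^2).
L depends on z' only, not on z or θ, so ∂L/∂z = 0 and
    ∂L/∂z' = z' / sqrt(49 + z'^2).
The Euler-Lagrange equation gives
    d/dθ( z' / sqrt(49 + z'^2) ) = 0,
so z' is constant. Integrating once:
    z(θ) = a θ + b,
a helix on the cylinder (a straight line when the cylinder is unrolled). The constants a, b are determined by the endpoint conditions.
With endpoint conditions z(0) = -2 and z(3π/2) = 5: from z(0) = b we get b = -2, and a·3π/2 + -2 = 5 gives a = 14/(3π), so
    z(θ) = (14/(3π)) θ − 2.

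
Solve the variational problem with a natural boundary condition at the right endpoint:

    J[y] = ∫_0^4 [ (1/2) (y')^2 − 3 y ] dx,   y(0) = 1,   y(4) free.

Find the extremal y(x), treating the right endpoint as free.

The Lagrangian L = (1/2) (y')^2 − 3 y gives
    ∂L/∂y = −3,   ∂L/∂y' = y'.
Euler-Lagrange: d/dx(y') − (−3) = 0, i.e. y'' + 3 = 0, so
    y(x) = −(3/2) x^2 + C1 x + C2.
Fixed left endpoint y(0) = 1 ⇒ C2 = 1.
The right endpoint x = 4 is free, so the natural (transversality) condition is ∂L/∂y' |_{x=4} = 0, i.e. y'(4) = 0.
Compute y'(x) = −3 x + C1, so y'(4) = −12 + C1 = 0 ⇒ C1 = 12.
Therefore the extremal is
    y(x) = −(3/2) x^2 + 12 x + 1.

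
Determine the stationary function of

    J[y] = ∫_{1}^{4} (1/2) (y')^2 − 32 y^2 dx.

The Lagrangian is L = (1/2) (y')^2 − 32 y^2.
Compute ∂L/∂y = -64y, ∂L/∂y' = y'.
The Euler-Lagrange equation d/dx(∂L/∂y') − ∂L/∂y = 0 reduces to
    y'' + 64 y = 0.
Its general solution is
    y(x) = A sin(8x) + B cos(8x),
with A, B fixed by the endpoint conditions.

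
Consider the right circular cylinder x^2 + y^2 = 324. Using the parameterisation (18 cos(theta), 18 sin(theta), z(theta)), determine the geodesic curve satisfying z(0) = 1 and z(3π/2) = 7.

Parameterise the cylinder of radius R = 18 as
    r(θ) = (18 cos θ, 18 sin θ, z(θ)).
The arc-length element is
    ds = sqrt(324 + (dz/dθ)^2) dθ,
so the Lagrangian is L = sqrt(324 + z'^2).
L depends on z' only, not on z or θ, so ∂L/∂z = 0 and
    ∂L/∂z' = z' / sqrt(324 + z'^2).
The Euler-Lagrange equation gives
    d/dθ( z' / sqrt(324 + z'^2) ) = 0,
so z' is constant. Integrating once:
    z(θ) = a θ + b,
a helix on the cylinder (a straight line when the cylinder is unrolled). The constants a, b are determined by the endpoint conditions.
With endpoint conditions z(0) = 1 and z(3π/2) = 7: from z(0) = b we get b = 1, and a·3π/2 + 1 = 7 gives a = 4/π, so
    z(θ) = (4/π) θ + 1.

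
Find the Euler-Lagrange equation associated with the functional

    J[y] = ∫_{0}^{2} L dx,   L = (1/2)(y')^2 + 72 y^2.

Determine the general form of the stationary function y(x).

The Lagrangian is L = (1/2)(y')^2 + 72 y^2.
∂L/∂y = 144y.
∂L/∂y' = y'.
The Euler-Lagrange equation d/dx(∂L/∂y') − ∂L/∂y = 0 becomes:
    y'' - 144 y = 0
General solution: y(x) = A e^(12x) + B e^(-12x), where A and B are arbitrary constants fixed by the endpoint conditions.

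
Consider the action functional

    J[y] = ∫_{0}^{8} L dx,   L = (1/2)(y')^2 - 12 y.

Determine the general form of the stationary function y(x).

The Lagrangian is L = (1/2)(y')^2 - 12 y.
∂L/∂y = -12.
∂L/∂y' = y'.
The Euler-Lagrange equation d/dx(∂L/∂y') − ∂L/∂y = 0 becomes:
    y'' + 12 = 0
General solution: y(x) = -6 x^2 + A x + B, where A and B are arbitrary constants fixed by the endpoint conditions.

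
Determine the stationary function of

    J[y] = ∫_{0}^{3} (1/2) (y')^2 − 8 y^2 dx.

The Lagrangian is L = (1/2) (y')^2 − 8 y^2.
Compute ∂L/∂y = -16y, ∂L/∂y' = y'.
The Euler-Lagrange equation d/dx(∂L/∂y') − ∂L/∂y = 0 reduces to
    y'' + 16 y = 0.
Its general solution is
    y(x) = A sin(4x) + B cos(4x),
with A, B fixed by the endpoint conditions.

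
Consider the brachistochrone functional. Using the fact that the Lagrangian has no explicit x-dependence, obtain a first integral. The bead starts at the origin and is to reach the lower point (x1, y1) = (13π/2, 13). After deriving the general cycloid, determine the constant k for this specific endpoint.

The Lagrangian L = sqrt((1 + y'^2) / y) has no explicit x dependence, so the Beltrami identity applies:
    L − y' ∂L/∂y' = C.
Compute ∂L/∂y' = y' / sqrt(y (1 + y'^2)).
Substitute:
    sqrt((1 + y'^2)/y) − y'·y' / sqrt(y (1 + y'^2))
    = (1 + y'^2) / sqrt(y (1 + y'^2)) − y'^2 / sqrt(y (1 + y'^2))
    = 1 / sqrt(y (1 + y'^2)) = C.
Squaring and rearranging gives the first integral
    y (1 + y'^2) = 1/C^2 =: k   (constant).
Solving this first-order ODE by the substitution
    y = (k/2)(1 − cos θ)
yields the cycloid parameterisation
    x(θ) = (k/2)(θ − sin θ),   y(θ) = (k/2)(1 − cos θ).
The constant k is fixed by the endpoint condition.
Now fit the given lower endpoint (x1, y1) = (13π/2, 13). At the bottom of the first arch (θ = π), the parametric equations give
    y(π) = (k/2)(1 − cos π) = k,
    x(π) = (k/2)(π − sin π) = kπ/2.
Matching y(π) = 13 gives k = 13, consistent with x(π) = 13π/2. Therefore the specific cycloid is
    x(θ) = (13/2)(θ − sin θ),   y(θ) = (13/2)(1 − cos θ).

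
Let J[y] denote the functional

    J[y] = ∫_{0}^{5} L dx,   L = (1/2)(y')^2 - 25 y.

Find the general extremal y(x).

The Lagrangian is L = (1/2)(y')^2 - 25 y.
∂L/∂y = -25.
∂L/∂y' = y'.
The Euler-Lagrange equation d/dx(∂L/∂y') − ∂L/∂y = 0 becomes:
    y'' + 25 = 0
General solution: y(x) = -(25/2) x^2 + A x + B, where A and B are arbitrary constants fixed by the endpoint conditions.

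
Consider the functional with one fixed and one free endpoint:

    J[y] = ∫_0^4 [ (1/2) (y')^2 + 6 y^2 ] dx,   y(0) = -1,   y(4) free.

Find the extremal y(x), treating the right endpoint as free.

The Lagrangian L = (1/2) (y')^2 + 6 y^2 gives
    ∂L/∂y = 12 y,   ∂L/∂y' = y'.
Euler-Lagrange: y'' − 12 y = 0.
With k = sqrt(12), the general solution is
    y(x) = A cosh(sqrt(12) x) + B sinh(sqrt(12) x).
Fixed left endpoint y(0) = -1 ⇒ A = -1.
The right endpoint x = 4 is free, so the natural (transversality) condition is ∂L/∂y' |_{x=4} = 0, i.e. y'(4) = 0.
Compute y'(x) = A k sinh(k x) + B k cosh(k x), so
    y'(4) = A k sinh(k·4) + B k cosh(k·4) = 0
    ⇒ B = −A tanh(k·4) = tanh(sqrt(12)·4).
Therefore the extremal is
    y(x) = −cosh(sqrt(12) x) + tanh(sqrt(12)·4) sinh(sqrt(12) x).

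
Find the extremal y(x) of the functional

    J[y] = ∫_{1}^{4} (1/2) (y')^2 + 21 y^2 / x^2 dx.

The Lagrangian is L = (1/2) (y')^2 + 21 y^2 / x^2.
Compute ∂L/∂y = 42y/x^2, ∂L/∂y' = y'.
The Euler-Lagrange equation d/dx(∂L/∂y') − ∂L/∂y = 0 reduces to
    y'' − 42/x^2 · y = 0  (x > 0).
Its general solution is
    y(x) = A x^7 + B x^(-6),
with A, B fixed by the endpoint conditions.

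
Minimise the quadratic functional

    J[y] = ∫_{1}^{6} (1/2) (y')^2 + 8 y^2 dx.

The Lagrangian is L = (1/2) (y')^2 + 8 y^2.
Compute ∂L/∂y = 16y, ∂L/∂y' = y'.
The Euler-Lagrange equation d/dx(∂L/∂y') − ∂L/∂y = 0 reduces to
    y'' − 16 y = 0.
Its general solution is
    y(x) = A e^(4x) + B e^(−4x),
with A, B fixed by the endpoint conditions.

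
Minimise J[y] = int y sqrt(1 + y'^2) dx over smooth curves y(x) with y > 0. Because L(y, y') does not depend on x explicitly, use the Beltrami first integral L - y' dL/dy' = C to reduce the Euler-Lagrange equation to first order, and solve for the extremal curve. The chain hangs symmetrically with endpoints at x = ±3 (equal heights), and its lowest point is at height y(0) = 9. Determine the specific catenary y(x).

The Lagrangian L(y, y') = y sqrt(1 + y'^2) has no explicit x dependence, so the Beltrami identity applies:
    L − y' ∂L/∂y' = C.
Compute ∂L/∂y' = y · y' / sqrt(1 + y'^2). Then
    L − y' ∂L/∂y'
    = y sqrt(1 + y'^2) − y · y'^2 / sqrt(1 + y'^2)
    = y (1 + y'^2 − y'^2) / sqrt(1 + y'^2)
    = y / sqrt(1 + y'^2) = C.
Squaring gives y^2 = C^2 (1 + y'^2), i.e.
    y'^2 = y^2 / C^2 − 1.
Separating variables,
    dy / sqrt(y^2 − C^2) = dx / C,
and integrating gives arccosh(y / C) = (x − a)/C, so
    y(x) = C cosh((x − a)/C),
the catenary. The constants C and a are fixed by the two endpoint conditions (and, for the hanging-chain problem, the length constraint selects C).
Now fit the given data. The endpoints x = ±3 are symmetric at equal height, so the catenary is even about its minimum: a = 0 and y(x) = C cosh(x/C). The lowest point is y(0) = C cosh(0) = C, and we are told y(0) = 9, so C = 9. Therefore
    y(x) = 9 cosh(x/9),
and at the endpoints
    y(±3) = 9 cosh(3/9).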